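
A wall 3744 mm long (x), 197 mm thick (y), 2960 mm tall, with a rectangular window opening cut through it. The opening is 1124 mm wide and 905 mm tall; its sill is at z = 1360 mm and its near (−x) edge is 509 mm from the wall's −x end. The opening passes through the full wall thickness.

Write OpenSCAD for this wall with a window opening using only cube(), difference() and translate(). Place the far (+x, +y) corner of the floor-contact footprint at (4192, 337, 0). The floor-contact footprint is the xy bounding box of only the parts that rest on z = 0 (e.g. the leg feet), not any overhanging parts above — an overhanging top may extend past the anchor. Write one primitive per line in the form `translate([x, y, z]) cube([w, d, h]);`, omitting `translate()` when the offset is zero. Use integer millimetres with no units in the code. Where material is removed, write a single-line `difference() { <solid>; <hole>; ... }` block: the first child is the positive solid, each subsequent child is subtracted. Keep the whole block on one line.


difference() { translate([448, 140, 0]) cube([3744, 197, 2960]); translate([957, 140, 1360]) cube([1124, 197, 905]); }


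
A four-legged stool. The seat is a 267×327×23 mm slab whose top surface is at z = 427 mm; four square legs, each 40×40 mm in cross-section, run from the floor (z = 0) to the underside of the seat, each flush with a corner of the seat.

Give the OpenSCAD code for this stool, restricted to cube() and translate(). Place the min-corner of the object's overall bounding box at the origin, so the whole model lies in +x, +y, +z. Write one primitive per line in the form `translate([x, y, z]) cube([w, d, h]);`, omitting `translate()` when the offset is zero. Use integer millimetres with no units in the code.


translate([0, 0, 404]) cube([267, 327, 23]);
cube([40, 40, 404]);
translate([227, 0, 0]) cube([40, 40, 404]);
translate([0, 287, 0]) cube([40, 40, 404]);
translate([227, 287, 0]) cube([40, 40, 404]);


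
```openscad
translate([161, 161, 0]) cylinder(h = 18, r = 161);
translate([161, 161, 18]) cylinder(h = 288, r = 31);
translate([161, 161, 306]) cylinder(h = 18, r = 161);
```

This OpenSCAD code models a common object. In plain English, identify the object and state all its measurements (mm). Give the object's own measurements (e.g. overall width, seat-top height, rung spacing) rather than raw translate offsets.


A spool: two coaxial disc flanges of radius 161 mm and thickness 18 mm, joined by a core cylinder of radius 31 mm and height 288 mm. The lower flange rests on z = 0 and the three cylinders share a vertical axis.


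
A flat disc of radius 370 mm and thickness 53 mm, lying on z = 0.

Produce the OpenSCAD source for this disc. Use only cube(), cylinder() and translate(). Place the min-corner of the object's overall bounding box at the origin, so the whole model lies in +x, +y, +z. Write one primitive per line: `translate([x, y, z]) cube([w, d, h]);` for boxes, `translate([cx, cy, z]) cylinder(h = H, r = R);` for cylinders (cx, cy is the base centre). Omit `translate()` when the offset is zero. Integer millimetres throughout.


translate([370, 370, 0]) cylinder(h = 53, r = 370);


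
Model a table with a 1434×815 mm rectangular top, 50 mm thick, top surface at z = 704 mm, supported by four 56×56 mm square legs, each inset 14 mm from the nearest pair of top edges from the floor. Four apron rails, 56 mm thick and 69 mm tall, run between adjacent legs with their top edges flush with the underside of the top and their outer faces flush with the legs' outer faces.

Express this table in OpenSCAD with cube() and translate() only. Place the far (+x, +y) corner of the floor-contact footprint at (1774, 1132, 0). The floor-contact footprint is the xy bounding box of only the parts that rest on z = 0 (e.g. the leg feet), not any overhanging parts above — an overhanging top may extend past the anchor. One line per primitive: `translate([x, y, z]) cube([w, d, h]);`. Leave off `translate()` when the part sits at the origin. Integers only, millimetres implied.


translate([354, 331, 654]) cube([1434, 815, 50]);
translate([368, 345, 0]) cube([56, 56, 654]);
translate([1718, 345, 0]) cube([56, 56, 654]);
translate([368, 1076, 0]) cube([56, 56, 654]);
translate([1718, 1076, 0]) cube([56, 56, 654]);
translate([424, 345, 585]) cube([1294, 56, 69]);
translate([424, 1076, 585]) cube([1294, 56, 69]);
translate([368, 401, 585]) cube([56, 675, 69]);
translate([1718, 401, 585]) cube([56, 675, 69]);


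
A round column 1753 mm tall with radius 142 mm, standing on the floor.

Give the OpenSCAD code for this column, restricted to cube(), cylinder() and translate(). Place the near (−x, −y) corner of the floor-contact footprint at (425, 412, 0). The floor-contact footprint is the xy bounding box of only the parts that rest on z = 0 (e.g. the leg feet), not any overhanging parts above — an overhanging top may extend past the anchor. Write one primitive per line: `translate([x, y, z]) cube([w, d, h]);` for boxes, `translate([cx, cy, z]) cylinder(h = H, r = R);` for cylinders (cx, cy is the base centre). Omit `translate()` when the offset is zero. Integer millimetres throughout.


translate([567, 554, 0]) cylinder(h = 1753, r = 142);


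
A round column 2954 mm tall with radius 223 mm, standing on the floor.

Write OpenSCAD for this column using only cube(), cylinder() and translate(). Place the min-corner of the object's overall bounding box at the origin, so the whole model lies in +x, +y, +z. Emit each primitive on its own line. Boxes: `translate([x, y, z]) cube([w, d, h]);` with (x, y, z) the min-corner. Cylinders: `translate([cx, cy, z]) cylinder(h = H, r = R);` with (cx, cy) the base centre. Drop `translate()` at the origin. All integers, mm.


translate([223, 223, 0]) cylinder(h = 2954, r = 223);


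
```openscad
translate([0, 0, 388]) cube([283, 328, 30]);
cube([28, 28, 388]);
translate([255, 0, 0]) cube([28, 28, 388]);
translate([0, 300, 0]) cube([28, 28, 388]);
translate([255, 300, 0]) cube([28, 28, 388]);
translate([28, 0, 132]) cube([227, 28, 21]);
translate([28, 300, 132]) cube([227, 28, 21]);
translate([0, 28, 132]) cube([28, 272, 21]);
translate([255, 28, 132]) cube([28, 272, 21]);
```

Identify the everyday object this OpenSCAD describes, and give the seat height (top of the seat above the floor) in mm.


A stool. The seat height is 418 mm.

A 283×328×30 slab at z = 388 on four corner posts — a stool. The seat top is 388 + 30 = 418 mm.


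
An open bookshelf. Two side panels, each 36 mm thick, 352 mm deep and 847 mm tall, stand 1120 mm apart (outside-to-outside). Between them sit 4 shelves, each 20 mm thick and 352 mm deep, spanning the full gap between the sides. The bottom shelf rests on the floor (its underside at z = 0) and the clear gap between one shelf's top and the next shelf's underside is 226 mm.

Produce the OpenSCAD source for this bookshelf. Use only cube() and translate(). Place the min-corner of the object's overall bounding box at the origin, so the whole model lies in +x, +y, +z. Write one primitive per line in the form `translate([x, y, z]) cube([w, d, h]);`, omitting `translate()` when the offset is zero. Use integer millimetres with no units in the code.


cube([36, 352, 847]);
translate([1084, 0, 0]) cube([36, 352, 847]);
translate([36, 0, 0]) cube([1048, 352, 20]);
translate([36, 0, 246]) cube([1048, 352, 20]);
translate([36, 0, 492]) cube([1048, 352, 20]);
translate([36, 0, 738]) cube([1048, 352, 20]);


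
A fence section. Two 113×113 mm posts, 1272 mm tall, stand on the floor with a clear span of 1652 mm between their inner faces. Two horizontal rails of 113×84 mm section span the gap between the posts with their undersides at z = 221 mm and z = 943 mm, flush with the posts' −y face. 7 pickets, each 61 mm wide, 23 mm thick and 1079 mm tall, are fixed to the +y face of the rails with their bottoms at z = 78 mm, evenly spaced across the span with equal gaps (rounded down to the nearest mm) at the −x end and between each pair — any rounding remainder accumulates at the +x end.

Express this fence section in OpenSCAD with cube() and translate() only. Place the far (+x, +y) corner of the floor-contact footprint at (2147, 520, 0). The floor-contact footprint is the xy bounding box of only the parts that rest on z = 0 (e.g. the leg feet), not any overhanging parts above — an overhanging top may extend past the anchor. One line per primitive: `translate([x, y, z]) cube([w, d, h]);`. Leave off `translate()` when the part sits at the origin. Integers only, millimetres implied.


translate([269, 407, 0]) cube([113, 113, 1272]);
translate([2034, 407, 0]) cube([113, 113, 1272]);
translate([382, 407, 221]) cube([1652, 113, 84]);
translate([382, 407, 943]) cube([1652, 113, 84]);
translate([535, 520, 78]) cube([61, 23, 1079]);
translate([749, 520, 78]) cube([61, 23, 1079]);
translate([963, 520, 78]) cube([61, 23, 1079]);
translate([1177, 520, 78]) cube([61, 23, 1079]);
translate([1391, 520, 78]) cube([61, 23, 1079]);
translate([1605, 520, 78]) cube([61, 23, 1079]);
translate([1819, 520, 78]) cube([61, 23, 1079]);


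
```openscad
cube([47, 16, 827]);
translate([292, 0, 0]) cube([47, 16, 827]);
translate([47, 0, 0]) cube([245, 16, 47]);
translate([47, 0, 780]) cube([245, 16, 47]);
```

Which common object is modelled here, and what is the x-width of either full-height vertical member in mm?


A picture frame. The border width is 47 mm.

Four thin pieces enclosing a rectangular opening — a picture frame. The two full-height stiles are 827 mm tall; the top rail sits at z = 780 and is 47 mm tall, so the border above the opening is 827 − 780 = 47 mm, matching the stile x-width.


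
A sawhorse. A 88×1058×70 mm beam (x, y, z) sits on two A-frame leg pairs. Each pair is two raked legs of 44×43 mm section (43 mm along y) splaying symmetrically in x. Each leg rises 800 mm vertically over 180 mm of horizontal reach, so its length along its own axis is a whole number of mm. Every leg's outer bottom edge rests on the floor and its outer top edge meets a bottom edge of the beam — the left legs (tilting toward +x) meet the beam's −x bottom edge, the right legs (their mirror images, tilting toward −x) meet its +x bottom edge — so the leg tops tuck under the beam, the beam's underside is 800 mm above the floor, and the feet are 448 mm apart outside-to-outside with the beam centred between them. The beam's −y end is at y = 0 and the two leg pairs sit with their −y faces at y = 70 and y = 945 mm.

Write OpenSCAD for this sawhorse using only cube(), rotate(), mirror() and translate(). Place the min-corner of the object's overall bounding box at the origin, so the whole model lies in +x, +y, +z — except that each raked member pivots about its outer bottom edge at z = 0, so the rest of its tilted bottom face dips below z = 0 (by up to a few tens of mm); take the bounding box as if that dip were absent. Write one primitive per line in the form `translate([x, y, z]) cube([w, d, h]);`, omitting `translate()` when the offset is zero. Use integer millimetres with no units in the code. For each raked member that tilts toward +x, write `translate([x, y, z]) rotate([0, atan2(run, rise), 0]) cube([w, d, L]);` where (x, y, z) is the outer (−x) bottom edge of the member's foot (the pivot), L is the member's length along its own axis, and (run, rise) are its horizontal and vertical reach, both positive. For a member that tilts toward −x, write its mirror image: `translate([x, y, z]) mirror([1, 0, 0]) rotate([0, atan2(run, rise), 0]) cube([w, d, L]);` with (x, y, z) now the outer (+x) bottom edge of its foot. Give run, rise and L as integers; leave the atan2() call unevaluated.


// leg length = √(180² + 800²) = 820
// right-leg outer foot x = 2·180 + 88 = 448
// beam min-corner = (180, 0, 800)
translate([180, 0, 800]) cube([88, 1058, 70]);
translate([0, 70, 0]) rotate([0, atan2(180, 800), 0]) cube([44, 43, 820]);
translate([448, 70, 0]) mirror([1, 0, 0]) rotate([0, atan2(180, 800), 0]) cube([44, 43, 820]);
translate([0, 945, 0]) rotate([0, atan2(180, 800), 0]) cube([44, 43, 820]);
translate([448, 945, 0]) mirror([1, 0, 0]) rotate([0, atan2(180, 800), 0]) cube([44, 43, 820]);


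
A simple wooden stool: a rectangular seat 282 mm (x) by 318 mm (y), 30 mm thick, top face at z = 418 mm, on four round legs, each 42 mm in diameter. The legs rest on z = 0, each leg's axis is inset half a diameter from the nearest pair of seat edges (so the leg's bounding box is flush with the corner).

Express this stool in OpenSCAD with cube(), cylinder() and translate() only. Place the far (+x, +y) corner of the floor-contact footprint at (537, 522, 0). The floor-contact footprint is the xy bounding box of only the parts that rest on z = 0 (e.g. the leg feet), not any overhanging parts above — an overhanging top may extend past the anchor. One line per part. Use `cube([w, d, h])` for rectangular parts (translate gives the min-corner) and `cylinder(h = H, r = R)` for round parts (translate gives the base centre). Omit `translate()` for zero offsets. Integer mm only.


translate([255, 204, 388]) cube([282, 318, 30]);
translate([276, 225, 0]) cylinder(h = 388, r = 21);
translate([516, 225, 0]) cylinder(h = 388, r = 21);
translate([276, 501, 0]) cylinder(h = 388, r = 21);
translate([516, 501, 0]) cylinder(h = 388, r = 21);


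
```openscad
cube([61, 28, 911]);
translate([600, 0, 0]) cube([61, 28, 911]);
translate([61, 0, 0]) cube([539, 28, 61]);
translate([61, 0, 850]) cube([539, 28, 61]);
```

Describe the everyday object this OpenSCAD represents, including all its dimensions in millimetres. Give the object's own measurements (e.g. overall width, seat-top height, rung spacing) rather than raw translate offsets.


A rectangular picture frame lying in the x–z plane (depth along y). The opening is 539 mm wide (x) by 789 mm tall (z), surrounded by a border 61 mm wide on all four sides. The frame is 28 mm deep and is made of two full-height vertical stiles with two horizontal rails fitted between them.


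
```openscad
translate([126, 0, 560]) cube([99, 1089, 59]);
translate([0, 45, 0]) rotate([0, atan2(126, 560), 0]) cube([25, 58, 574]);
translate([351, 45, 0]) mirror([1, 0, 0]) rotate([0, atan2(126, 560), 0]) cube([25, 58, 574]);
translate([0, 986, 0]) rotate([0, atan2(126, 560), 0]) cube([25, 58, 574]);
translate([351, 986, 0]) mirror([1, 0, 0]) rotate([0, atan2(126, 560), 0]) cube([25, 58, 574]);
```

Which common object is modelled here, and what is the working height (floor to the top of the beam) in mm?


A sawhorse. The overall height is 619 mm.

A beam across two mirrored pairs of raked legs — a sawhorse. The beam's underside is at z = 560 (matching the legs' vertical rise in atan2(126, 560)) and the beam is 59 mm tall, so its top is at 560 + 59 = 619 mm. The raked legs top out at the beam's underside, so that is the highest point.


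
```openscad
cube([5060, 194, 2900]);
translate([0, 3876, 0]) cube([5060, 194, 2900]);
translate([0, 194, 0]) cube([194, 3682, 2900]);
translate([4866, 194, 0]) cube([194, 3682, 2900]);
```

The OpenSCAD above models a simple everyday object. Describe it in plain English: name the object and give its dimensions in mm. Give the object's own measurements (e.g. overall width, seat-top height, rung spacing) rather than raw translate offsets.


The wall frame of a small rectangular building: four walls, each 2900 mm tall and 194 mm thick, enclosing a footprint 5060 mm (x) by 4070 mm (y) outside-to-outside, with no floor or roof. The front and back walls (the −y and +y sides) span the full width; the two side walls fit between them.


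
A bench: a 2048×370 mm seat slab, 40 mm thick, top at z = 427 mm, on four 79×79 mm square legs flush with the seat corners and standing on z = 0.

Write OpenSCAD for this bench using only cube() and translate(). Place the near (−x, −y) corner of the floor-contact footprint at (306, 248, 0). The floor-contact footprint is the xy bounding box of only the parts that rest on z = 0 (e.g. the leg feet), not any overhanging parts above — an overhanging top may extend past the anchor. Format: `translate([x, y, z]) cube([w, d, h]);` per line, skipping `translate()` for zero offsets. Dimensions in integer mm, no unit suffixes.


translate([306, 248, 387]) cube([2048, 370, 40]);
translate([306, 248, 0]) cube([79, 79, 387]);
translate([306, 539, 0]) cube([79, 79, 387]);
translate([2275, 248, 0]) cube([79, 79, 387]);
translate([2275, 539, 0]) cube([79, 79, 387]);


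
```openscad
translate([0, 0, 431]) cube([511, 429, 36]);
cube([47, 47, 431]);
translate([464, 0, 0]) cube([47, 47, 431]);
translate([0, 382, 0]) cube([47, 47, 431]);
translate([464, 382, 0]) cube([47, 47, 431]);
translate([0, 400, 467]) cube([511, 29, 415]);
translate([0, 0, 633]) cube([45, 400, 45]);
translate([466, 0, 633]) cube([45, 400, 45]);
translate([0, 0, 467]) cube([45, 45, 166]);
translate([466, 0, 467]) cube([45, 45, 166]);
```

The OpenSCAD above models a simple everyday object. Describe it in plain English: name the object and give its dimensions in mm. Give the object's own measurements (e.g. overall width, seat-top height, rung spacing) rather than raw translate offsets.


A chair. The seat is a 511×429×36 mm slab with its top at z = 467 mm, on four 47×47 mm corner legs (flush with the seat edges, standing on z = 0). A flat backrest 29 mm thick, 415 mm tall, spans the full seat width and rises from the seat top along its +y edge, rear face flush with the rear of the seat. Two armrests of 45×45 mm section run along each side from the seat's front edge to the front of the backrest, top faces 211 mm above the seat top and outer faces flush with the seat's x-edges; a 45×45 mm post under the front of each armrest stands on the seat at the front corner.


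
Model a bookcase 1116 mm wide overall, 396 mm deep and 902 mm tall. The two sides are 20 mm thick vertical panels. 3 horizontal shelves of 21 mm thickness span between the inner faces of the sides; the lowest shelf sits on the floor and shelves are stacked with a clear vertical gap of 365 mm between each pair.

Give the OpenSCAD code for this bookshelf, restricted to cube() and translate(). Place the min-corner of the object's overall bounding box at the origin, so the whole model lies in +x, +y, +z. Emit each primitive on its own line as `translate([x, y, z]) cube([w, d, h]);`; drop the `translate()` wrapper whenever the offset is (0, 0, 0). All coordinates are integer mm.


cube([20, 396, 902]);
translate([1096, 0, 0]) cube([20, 396, 902]);
translate([20, 0, 0]) cube([1076, 396, 21]);
translate([20, 0, 386]) cube([1076, 396, 21]);
translate([20, 0, 772]) cube([1076, 396, 21]);


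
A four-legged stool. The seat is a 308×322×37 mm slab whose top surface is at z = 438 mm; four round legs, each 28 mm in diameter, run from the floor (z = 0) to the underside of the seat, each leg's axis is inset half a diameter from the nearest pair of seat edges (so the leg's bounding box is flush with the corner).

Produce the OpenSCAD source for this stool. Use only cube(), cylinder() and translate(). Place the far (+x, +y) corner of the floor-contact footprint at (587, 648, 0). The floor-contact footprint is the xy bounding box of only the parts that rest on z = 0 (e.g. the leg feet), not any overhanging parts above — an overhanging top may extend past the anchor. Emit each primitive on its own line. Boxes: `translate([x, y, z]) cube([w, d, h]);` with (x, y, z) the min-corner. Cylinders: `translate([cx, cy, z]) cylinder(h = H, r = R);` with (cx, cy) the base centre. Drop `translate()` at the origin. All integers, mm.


translate([279, 326, 401]) cube([308, 322, 37]);
translate([293, 340, 0]) cylinder(h = 401, r = 14);
translate([573, 340, 0]) cylinder(h = 401, r = 14);
translate([293, 634, 0]) cylinder(h = 401, r = 14);
translate([573, 634, 0]) cylinder(h = 401, r = 14);


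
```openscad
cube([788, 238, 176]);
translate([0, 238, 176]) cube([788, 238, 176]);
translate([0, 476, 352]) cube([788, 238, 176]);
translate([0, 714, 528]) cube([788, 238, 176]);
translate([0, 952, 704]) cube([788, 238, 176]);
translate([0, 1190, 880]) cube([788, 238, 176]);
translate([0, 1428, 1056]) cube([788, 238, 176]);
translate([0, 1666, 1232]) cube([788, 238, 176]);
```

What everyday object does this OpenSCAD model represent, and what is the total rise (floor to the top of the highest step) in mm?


A staircase. The total rise is 1408 mm.

8 identical blocks, each offset up and back from the previous — a staircase. Each step is 176 mm tall and there are 8 of them, so the total rise is 8 × 176 = 1408 mm.


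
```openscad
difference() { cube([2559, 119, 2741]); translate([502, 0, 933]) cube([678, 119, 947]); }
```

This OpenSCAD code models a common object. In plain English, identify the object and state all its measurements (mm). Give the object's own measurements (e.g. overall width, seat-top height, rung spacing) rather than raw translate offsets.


A wall 2559 mm long (x), 119 mm thick (y), 2741 mm tall, with a rectangular window opening cut through it. The opening is 678 mm wide and 947 mm tall; its sill is at z = 933 mm and its near (−x) edge is 502 mm from the wall's −x end. The opening passes through the full wall thickness.


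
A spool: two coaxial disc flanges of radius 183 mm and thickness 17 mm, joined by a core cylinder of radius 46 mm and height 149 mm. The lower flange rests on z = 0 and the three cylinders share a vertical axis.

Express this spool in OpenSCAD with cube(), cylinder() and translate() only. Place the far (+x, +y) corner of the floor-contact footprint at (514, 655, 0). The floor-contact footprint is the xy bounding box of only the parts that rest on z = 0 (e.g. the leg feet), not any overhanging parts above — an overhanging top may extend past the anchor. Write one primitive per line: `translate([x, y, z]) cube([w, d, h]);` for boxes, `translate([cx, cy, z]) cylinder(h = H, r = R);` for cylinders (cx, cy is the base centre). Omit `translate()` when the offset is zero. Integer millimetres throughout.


translate([331, 472, 0]) cylinder(h = 17, r = 183);
translate([331, 472, 17]) cylinder(h = 149, r = 46);
translate([331, 472, 166]) cylinder(h = 17, r = 183);


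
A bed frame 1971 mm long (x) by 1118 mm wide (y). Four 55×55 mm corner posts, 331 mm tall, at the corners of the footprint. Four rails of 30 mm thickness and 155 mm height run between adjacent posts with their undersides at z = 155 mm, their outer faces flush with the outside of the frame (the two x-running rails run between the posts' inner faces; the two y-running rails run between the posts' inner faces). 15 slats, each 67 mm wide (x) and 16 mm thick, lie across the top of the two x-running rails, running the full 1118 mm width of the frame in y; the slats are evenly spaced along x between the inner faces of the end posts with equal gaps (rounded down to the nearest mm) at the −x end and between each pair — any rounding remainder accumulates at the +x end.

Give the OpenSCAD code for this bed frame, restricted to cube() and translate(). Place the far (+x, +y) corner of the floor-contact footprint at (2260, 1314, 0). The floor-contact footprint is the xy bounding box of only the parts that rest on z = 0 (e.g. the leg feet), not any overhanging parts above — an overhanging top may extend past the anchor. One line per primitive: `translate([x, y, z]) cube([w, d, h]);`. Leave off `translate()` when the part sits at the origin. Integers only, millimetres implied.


// slat z = rail_z + rail_h = 155 + 155 = 310
// slat gap = ⌊(1861 − 15·67) / 16⌋ = 53
translate([289, 196, 0]) cube([55, 55, 331]);
translate([289, 1259, 0]) cube([55, 55, 331]);
translate([2205, 196, 0]) cube([55, 55, 331]);
translate([2205, 1259, 0]) cube([55, 55, 331]);
translate([344, 196, 155]) cube([1861, 30, 155]);
translate([344, 1284, 155]) cube([1861, 30, 155]);
translate([289, 251, 155]) cube([30, 1008, 155]);
translate([2230, 251, 155]) cube([30, 1008, 155]);
translate([397, 196, 310]) cube([67, 1118, 16]);
translate([517, 196, 310]) cube([67, 1118, 16]);
translate([637, 196, 310]) cube([67, 1118, 16]);
translate([757, 196, 310]) cube([67, 1118, 16]);
translate([877, 196, 310]) cube([67, 1118, 16]);
translate([997, 196, 310]) cube([67, 1118, 16]);
translate([1117, 196, 310]) cube([67, 1118, 16]);
translate([1237, 196, 310]) cube([67, 1118, 16]);
translate([1357, 196, 310]) cube([67, 1118, 16]);
translate([1477, 196, 310]) cube([67, 1118, 16]);
translate([1597, 196, 310]) cube([67, 1118, 16]);
translate([1717, 196, 310]) cube([67, 1118, 16]);
translate([1837, 196, 310]) cube([67, 1118, 16]);
translate([1957, 196, 310]) cube([67, 1118, 16]);
translate([2077, 196, 310]) cube([67, 1118, 16]);


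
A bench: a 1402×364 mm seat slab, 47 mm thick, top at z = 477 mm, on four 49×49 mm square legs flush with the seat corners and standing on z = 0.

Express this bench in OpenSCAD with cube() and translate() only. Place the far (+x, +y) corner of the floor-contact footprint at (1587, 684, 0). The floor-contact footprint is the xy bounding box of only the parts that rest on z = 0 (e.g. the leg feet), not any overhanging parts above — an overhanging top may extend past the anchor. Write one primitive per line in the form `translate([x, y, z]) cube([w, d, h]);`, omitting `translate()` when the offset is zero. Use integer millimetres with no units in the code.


translate([185, 320, 430]) cube([1402, 364, 47]);
translate([185, 320, 0]) cube([49, 49, 430]);
translate([185, 635, 0]) cube([49, 49, 430]);
translate([1538, 320, 0]) cube([49, 49, 430]);
translate([1538, 635, 0]) cube([49, 49, 430]);


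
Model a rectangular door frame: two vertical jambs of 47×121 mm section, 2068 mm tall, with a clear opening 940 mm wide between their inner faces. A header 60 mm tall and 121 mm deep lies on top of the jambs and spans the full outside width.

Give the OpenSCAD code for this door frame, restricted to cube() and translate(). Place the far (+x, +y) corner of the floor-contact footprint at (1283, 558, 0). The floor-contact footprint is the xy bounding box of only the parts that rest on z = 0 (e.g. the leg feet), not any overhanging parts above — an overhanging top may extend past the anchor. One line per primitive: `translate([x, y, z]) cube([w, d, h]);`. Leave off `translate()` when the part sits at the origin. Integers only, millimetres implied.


translate([249, 437, 0]) cube([47, 121, 2068]);
translate([1236, 437, 0]) cube([47, 121, 2068]);
translate([249, 437, 2068]) cube([1034, 121, 60]);


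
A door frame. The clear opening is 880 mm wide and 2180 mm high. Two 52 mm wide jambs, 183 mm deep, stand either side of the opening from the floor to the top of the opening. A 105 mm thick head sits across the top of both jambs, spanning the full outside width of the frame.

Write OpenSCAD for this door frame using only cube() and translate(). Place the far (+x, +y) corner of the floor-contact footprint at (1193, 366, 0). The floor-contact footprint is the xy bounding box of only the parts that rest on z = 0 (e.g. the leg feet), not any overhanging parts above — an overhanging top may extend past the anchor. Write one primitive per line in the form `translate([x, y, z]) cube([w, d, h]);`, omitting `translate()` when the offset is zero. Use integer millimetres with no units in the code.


translate([209, 183, 0]) cube([52, 183, 2180]);
translate([1141, 183, 0]) cube([52, 183, 2180]);
translate([209, 183, 2180]) cube([984, 183, 105]);


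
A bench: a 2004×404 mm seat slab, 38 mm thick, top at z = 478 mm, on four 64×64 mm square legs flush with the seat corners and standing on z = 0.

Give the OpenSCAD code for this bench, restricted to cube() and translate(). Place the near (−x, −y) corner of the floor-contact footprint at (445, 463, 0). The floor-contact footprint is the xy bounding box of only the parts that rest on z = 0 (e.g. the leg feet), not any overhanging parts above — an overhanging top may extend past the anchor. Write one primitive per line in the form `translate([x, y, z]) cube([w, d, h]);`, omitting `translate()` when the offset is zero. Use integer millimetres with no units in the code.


translate([445, 463, 440]) cube([2004, 404, 38]);
translate([445, 463, 0]) cube([64, 64, 440]);
translate([445, 803, 0]) cube([64, 64, 440]);
translate([2385, 463, 0]) cube([64, 64, 440]);
translate([2385, 803, 0]) cube([64, 64, 440]);


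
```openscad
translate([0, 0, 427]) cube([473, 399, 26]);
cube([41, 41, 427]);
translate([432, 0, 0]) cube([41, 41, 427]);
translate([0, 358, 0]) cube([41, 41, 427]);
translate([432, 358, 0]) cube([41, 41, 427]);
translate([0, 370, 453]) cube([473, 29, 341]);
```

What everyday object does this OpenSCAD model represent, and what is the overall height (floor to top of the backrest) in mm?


A chair. The overall height is 794 mm.

A slab on four corner posts with a tall panel at the back — a chair. The seat slab sits at z = 427 with thickness 26, and the 341 mm backrest starts at the seat top, so the overall height is 427 + 26 + 341 = 794 mm.


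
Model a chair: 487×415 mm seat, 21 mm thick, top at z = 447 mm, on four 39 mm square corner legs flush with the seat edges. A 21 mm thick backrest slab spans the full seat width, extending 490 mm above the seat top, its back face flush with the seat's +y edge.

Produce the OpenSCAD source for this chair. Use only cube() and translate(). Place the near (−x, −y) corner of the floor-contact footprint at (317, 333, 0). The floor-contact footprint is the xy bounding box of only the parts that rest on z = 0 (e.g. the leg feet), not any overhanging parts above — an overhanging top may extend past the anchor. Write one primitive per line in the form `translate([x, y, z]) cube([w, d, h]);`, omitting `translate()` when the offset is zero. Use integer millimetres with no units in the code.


translate([317, 333, 426]) cube([487, 415, 21]);
translate([317, 333, 0]) cube([39, 39, 426]);
translate([765, 333, 0]) cube([39, 39, 426]);
translate([317, 709, 0]) cube([39, 39, 426]);
translate([765, 709, 0]) cube([39, 39, 426]);
translate([317, 727, 447]) cube([487, 21, 490]);


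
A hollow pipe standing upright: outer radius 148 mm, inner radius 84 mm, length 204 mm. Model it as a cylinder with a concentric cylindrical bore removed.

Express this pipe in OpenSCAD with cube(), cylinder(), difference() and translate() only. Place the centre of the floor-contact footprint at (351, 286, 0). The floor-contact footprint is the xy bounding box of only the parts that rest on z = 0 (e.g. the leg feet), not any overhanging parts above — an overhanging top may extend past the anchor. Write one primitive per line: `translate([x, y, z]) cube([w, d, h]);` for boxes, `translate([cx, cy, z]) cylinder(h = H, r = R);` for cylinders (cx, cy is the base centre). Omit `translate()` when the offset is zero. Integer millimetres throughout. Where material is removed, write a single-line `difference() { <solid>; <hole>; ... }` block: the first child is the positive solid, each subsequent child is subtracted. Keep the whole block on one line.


difference() { translate([351, 286, 0]) cylinder(h = 204, r = 148); translate([351, 286, 0]) cylinder(h = 204, r = 84); }


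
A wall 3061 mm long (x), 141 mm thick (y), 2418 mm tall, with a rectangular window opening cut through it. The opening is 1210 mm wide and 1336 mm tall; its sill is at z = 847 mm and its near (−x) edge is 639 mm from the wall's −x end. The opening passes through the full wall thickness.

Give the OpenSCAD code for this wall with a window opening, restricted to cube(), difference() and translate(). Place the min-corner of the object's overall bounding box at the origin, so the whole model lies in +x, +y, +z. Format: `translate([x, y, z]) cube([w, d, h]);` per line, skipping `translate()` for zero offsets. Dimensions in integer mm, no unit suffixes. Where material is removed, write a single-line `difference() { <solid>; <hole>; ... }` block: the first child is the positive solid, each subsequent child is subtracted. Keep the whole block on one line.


difference() { cube([3061, 141, 2418]); translate([639, 0, 847]) cube([1210, 141, 1336]); }


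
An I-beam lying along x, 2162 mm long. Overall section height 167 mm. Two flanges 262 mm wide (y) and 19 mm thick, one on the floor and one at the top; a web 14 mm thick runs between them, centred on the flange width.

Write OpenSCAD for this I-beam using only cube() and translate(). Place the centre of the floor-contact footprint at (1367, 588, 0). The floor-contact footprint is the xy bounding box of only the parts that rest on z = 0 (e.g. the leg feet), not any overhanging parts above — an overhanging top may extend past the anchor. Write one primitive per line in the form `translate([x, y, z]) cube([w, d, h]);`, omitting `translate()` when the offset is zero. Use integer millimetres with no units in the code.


translate([286, 457, 0]) cube([2162, 262, 19]);
translate([286, 581, 19]) cube([2162, 14, 129]);
translate([286, 457, 148]) cube([2162, 262, 19]);


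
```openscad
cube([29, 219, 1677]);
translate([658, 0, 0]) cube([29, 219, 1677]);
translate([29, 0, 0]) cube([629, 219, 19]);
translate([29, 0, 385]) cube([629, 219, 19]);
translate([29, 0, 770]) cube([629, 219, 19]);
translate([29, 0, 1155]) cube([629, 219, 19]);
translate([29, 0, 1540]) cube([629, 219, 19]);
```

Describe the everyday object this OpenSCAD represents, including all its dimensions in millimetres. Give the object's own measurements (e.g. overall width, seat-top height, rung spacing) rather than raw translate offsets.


An open bookshelf. Two side panels, each 29 mm thick, 219 mm deep and 1677 mm tall, stand 687 mm apart (outside-to-outside). Between them sit 5 shelves, each 19 mm thick and 219 mm deep, spanning the full gap between the sides. The bottom shelf rests on the floor (its underside at z = 0) and the clear gap between one shelf's top and the next shelf's underside is 366 mm.


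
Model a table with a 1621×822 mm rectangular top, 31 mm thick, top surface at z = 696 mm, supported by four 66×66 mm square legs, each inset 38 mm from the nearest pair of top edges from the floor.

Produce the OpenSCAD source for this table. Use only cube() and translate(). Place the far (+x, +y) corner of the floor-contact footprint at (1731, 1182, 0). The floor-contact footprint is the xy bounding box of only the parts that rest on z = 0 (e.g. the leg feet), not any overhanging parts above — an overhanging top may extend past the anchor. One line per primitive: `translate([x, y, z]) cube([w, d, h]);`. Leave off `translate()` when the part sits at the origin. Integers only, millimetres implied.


translate([148, 398, 665]) cube([1621, 822, 31]);
translate([186, 436, 0]) cube([66, 66, 665]);
translate([1665, 436, 0]) cube([66, 66, 665]);
translate([186, 1116, 0]) cube([66, 66, 665]);
translate([1665, 1116, 0]) cube([66, 66, 665]);


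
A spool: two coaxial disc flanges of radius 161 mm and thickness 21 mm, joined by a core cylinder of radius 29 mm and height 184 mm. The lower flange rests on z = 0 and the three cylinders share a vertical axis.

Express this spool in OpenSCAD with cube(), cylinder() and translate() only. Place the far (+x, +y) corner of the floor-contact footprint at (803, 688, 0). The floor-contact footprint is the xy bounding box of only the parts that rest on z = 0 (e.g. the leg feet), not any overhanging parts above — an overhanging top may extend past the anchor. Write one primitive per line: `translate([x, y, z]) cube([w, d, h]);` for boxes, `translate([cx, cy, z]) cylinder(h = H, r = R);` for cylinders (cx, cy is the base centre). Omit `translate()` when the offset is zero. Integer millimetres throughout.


translate([642, 527, 0]) cylinder(h = 21, r = 161);
translate([642, 527, 21]) cylinder(h = 184, r = 29);
translate([642, 527, 205]) cylinder(h = 21, r = 161);


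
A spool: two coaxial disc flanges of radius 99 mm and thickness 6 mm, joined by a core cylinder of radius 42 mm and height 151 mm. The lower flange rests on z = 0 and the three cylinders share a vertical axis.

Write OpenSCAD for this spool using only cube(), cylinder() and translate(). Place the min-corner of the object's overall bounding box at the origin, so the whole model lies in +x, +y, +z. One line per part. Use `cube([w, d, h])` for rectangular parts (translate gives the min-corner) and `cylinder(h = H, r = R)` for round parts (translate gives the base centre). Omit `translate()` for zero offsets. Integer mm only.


translate([99, 99, 0]) cylinder(h = 6, r = 99);
translate([99, 99, 6]) cylinder(h = 151, r = 42);
translate([99, 99, 157]) cylinder(h = 6, r = 99);


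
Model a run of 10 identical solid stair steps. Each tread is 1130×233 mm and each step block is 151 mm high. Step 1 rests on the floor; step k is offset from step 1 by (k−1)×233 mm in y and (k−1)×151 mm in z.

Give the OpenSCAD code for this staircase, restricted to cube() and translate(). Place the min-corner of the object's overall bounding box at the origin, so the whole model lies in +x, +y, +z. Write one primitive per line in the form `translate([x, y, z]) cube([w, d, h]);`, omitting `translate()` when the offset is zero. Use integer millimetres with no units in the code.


cube([1130, 233, 151]);
translate([0, 233, 151]) cube([1130, 233, 151]);
translate([0, 466, 302]) cube([1130, 233, 151]);
translate([0, 699, 453]) cube([1130, 233, 151]);
translate([0, 932, 604]) cube([1130, 233, 151]);
translate([0, 1165, 755]) cube([1130, 233, 151]);
translate([0, 1398, 906]) cube([1130, 233, 151]);
translate([0, 1631, 1057]) cube([1130, 233, 151]);
translate([0, 1864, 1208]) cube([1130, 233, 151]);
translate([0, 2097, 1359]) cube([1130, 233, 151]);


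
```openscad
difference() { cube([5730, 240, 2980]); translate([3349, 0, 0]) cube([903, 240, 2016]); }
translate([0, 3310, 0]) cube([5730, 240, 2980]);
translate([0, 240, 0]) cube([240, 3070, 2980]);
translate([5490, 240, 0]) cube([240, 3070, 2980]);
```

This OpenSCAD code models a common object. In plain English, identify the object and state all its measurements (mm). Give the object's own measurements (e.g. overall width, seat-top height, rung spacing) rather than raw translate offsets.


A single room: four walls, each 2980 mm tall and 240 mm thick, enclosing an outside footprint 5730×3550 mm (x × y), no floor or roof. The front and back walls (−y and +y sides) run the full x-width; the side walls fit between their inner faces. A door opening 903 mm wide and 2016 mm tall is cut through the front wall from the floor up, its −x edge 3349 mm from the wall's −x end.


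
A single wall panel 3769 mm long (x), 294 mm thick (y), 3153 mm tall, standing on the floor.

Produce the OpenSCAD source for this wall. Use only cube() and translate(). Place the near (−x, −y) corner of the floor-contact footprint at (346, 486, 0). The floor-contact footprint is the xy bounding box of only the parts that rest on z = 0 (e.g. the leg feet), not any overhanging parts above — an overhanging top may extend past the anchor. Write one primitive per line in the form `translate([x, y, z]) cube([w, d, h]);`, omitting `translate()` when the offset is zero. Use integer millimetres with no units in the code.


translate([346, 486, 0]) cube([3769, 294, 3153]);


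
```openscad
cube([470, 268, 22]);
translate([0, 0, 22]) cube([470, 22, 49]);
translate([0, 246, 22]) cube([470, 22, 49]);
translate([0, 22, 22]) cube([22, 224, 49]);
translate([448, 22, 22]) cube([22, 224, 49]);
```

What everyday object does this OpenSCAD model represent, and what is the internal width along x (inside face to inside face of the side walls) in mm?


An open box. The internal width is 426 mm.

A 470×268 base slab with four walls standing on it — an open box. The base is 470 mm wide and the walls are 22 mm thick, so the internal width is 470 − 2 × 22 = 426 mm.


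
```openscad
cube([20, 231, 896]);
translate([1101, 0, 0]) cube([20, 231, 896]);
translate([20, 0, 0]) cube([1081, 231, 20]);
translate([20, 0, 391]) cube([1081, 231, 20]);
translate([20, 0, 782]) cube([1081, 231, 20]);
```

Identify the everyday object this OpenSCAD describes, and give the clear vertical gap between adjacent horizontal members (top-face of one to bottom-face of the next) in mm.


A bookshelf. The clear shelf gap is 371 mm.

Two tall side panels with 3 horizontal boards between them — a bookshelf. The first two shelf undersides are at z = 0 and z = 391; with shelf thickness 20, the clear gap is 391 − 0 − 20 = 371 mm.
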